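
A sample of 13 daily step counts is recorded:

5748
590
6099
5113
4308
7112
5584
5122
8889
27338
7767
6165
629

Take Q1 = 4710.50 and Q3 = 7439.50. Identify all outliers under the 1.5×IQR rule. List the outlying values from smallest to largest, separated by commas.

590, 27338

IQR = Q3 − Q1 = 7439.50 − 4710.50 = 2729.00.
Lower fence = Q1 − 1.5·IQR = 4710.50 − 4093.50 = 617.00.
Upper fence = Q3 + 1.5·IQR = 7439.50 + 4093.50 = 11533.00.
590 < 617.00 → outlier.
27338 > 11533.00 → outlier.
All remaining values lie within [617.00, 11533.00].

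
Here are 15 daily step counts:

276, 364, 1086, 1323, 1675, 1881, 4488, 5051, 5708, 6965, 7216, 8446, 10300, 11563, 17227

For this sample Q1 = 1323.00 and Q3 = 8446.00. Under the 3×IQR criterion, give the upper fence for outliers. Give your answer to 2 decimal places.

29815.00

IQR = Q3 − Q1 = 8446.00 − 1323.00 = 7123.00.
Lower fence = Q1 − 3·IQR = 1323.00 − 21369.00 = -20046.00.
Upper fence = Q3 + 3·IQR = 8446.00 + 21369.00 = 29815.00.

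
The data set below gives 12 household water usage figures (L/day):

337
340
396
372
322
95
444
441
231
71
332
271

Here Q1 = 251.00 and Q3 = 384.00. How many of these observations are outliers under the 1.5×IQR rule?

0

IQR = 133.00; fences at 251.00 − 199.50 = 51.50 and 384.00 + 199.50 = 583.50.
Every value lies within the cutoffs.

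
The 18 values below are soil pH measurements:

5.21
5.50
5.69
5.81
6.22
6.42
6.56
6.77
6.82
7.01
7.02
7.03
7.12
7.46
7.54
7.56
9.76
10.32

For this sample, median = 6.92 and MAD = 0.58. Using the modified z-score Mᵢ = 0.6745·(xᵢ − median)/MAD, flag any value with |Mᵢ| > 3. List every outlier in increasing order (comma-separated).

|Mᵢ| > 3 ⇔ |xᵢ − 6.92| > 3·0.58/0.6745 = 2.58.
So outliers lie outside [4.34, 9.50].
9.76: M = 3.30 → outlier.
10.32: M = 3.95 → outlier.

9.76, 10.32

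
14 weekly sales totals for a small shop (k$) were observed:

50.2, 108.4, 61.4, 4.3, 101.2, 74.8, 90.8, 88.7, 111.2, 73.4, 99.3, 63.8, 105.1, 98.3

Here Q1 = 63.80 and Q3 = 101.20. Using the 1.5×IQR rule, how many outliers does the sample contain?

1

IQR = 37.40; fences at 63.80 − 56.10 = 7.70 and 101.20 + 56.10 = 157.30.
Outside the cutoffs: 4.3.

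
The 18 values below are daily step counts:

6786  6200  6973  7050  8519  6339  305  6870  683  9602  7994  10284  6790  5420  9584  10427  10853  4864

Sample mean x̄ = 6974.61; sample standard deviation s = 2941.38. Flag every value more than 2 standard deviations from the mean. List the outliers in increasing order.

Cutoffs at x̄ ± 2s: 6974.61 ± 2·2941.38 = [1091.85, 12857.37].
305: z = -2.27, |z| > 2 → outlier.
683: z = -2.14, |z| > 2 → outlier.
Every other value lies within [1091.85, 12857.37].

305, 683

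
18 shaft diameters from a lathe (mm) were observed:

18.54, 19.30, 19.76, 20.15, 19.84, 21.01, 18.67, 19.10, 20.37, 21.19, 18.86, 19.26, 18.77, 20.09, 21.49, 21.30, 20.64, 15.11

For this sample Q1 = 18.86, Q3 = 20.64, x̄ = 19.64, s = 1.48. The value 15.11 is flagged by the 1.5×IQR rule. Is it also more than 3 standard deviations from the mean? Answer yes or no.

yes

z = (15.11 − 19.64) / 1.48 = -3.06.
|z| = 3.06 > 3.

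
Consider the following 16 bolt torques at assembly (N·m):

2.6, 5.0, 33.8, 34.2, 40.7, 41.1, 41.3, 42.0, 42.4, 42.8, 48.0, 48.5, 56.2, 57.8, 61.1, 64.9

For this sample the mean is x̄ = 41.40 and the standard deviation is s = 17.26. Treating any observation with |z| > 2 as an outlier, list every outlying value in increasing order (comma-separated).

Cutoffs at x̄ ± 2s: 41.40 ± 2·17.26 = [6.88, 75.92].
2.6: z = -2.25, |z| > 2 → outlier.
5.0: z = -2.11, |z| > 2 → outlier.
Every other value lies within [6.88, 75.92].

2.6, 5.0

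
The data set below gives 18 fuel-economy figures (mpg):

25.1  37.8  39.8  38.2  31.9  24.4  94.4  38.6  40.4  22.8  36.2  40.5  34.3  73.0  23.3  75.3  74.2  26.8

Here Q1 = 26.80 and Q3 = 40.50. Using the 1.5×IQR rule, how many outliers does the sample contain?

4

IQR = 13.70; fences at 26.80 − 20.55 = 6.25 and 40.50 + 20.55 = 61.05.
Outside the cutoffs: 73.0, 74.2, 75.3, 94.4.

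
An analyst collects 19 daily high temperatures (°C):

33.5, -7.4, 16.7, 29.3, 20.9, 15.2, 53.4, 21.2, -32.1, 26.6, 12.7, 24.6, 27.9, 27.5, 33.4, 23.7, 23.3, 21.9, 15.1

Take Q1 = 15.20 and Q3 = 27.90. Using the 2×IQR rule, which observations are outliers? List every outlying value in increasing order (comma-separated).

-32.1, 53.4

IQR = Q3 − Q1 = 27.90 − 15.20 = 12.70.
Lower fence = Q1 − 2·IQR = 15.20 − 25.40 = -10.20.
Upper fence = Q3 + 2·IQR = 27.90 + 25.40 = 53.30.
-32.1 < -10.20 → outlier.
53.4 > 53.30 → outlier.
All remaining values lie within [-10.20, 53.30].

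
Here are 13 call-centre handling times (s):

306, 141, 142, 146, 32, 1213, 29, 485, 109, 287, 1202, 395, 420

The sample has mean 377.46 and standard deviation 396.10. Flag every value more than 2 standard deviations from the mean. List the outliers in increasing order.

Cutoffs at x̄ ± 2s: 377.46 ± 2·396.10 = [-414.74, 1169.66].
1202: z = 2.08, |z| > 2 → outlier.
1213: z = 2.11, |z| > 2 → outlier.
Every other value lies within [-414.74, 1169.66].

1202, 1213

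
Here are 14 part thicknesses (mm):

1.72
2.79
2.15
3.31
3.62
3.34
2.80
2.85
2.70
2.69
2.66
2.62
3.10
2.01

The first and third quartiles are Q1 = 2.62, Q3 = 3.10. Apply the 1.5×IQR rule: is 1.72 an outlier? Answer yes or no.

IQR = Q3 − Q1 = 3.10 − 2.62 = 0.48.
Lower fence = Q1 − 1.5·IQR = 2.62 − 0.72 = 1.90.
Upper fence = Q3 + 1.5·IQR = 3.10 + 0.72 = 3.82.
1.72 lies below the lower fence.

yes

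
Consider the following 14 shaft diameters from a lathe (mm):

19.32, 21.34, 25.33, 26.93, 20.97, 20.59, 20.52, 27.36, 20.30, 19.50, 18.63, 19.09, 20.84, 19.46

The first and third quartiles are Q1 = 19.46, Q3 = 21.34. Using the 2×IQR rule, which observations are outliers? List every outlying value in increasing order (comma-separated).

25.33, 26.93, 27.36

IQR = Q3 − Q1 = 21.34 − 19.46 = 1.88.
Lower fence = Q1 − 2·IQR = 19.46 − 3.76 = 15.70.
Upper fence = Q3 + 2·IQR = 21.34 + 3.76 = 25.10.
25.33 > 25.10 → outlier.
26.93 > 25.10 → outlier.
27.36 > 25.10 → outlier.
All remaining values lie within [15.70, 25.10].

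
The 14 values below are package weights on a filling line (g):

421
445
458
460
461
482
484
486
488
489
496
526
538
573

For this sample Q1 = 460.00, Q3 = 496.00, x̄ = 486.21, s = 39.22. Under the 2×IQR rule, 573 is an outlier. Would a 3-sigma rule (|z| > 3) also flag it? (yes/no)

z = (573 − 486.21) / 39.22 = 2.21.
|z| = 2.21 ≤ 3.

no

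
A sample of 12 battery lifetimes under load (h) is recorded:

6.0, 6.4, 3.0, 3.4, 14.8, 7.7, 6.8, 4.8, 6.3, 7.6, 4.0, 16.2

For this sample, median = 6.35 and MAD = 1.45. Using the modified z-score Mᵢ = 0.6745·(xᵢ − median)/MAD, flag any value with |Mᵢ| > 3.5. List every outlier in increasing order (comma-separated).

14.8, 16.2

|Mᵢ| > 3.5 ⇔ |xᵢ − 6.35| > 3.5·1.45/0.6745 = 7.52.
So outliers lie outside [-1.17, 13.87].
14.8: M = 3.93 → outlier.
16.2: M = 4.58 → outlier.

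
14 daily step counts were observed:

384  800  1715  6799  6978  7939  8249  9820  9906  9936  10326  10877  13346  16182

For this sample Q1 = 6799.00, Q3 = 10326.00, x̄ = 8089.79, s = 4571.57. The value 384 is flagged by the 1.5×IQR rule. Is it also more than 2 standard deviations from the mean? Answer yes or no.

z = (384 − 8089.79) / 4571.57 = -1.69.
|z| = 1.69 ≤ 2.

no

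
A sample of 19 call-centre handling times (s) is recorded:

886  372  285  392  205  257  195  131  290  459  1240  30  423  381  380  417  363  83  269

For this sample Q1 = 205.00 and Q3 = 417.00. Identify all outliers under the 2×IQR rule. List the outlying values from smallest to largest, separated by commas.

IQR = Q3 − Q1 = 417.00 − 205.00 = 212.00.
Lower fence = Q1 − 2·IQR = 205.00 − 424.00 = -219.00.
Upper fence = Q3 + 2·IQR = 417.00 + 424.00 = 841.00.
886 > 841.00 → outlier.
1240 > 841.00 → outlier.
All remaining values lie within [-219.00, 841.00].

886, 1240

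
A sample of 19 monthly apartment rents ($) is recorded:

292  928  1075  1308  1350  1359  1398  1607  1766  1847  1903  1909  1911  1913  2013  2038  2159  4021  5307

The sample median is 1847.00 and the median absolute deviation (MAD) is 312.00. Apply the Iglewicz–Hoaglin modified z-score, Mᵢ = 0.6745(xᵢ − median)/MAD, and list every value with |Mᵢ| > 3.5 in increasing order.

|Mᵢ| > 3.5 ⇔ |xᵢ − 1847.00| > 3.5·312.00/0.6745 = 1618.98.
So outliers lie outside [228.02, 3465.98].
4021: M = 4.70 → outlier.
5307: M = 7.48 → outlier.

4021, 5307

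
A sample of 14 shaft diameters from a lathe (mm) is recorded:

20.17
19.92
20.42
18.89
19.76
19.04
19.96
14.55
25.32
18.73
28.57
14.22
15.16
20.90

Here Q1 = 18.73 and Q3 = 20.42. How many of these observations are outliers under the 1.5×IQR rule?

IQR = 1.69; fences at 18.73 − 2.535 = 16.195 and 20.42 + 2.535 = 22.955.
Outside the cutoffs: 14.22, 14.55, 15.16, 25.32, 28.57.

5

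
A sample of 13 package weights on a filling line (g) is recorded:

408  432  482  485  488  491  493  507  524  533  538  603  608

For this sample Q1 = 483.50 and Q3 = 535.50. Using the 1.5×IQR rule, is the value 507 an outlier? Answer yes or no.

IQR = Q3 − Q1 = 535.50 − 483.50 = 52.00.
Lower fence = Q1 − 1.5·IQR = 483.50 − 78.00 = 405.50.
Upper fence = Q3 + 1.5·IQR = 535.50 + 78.00 = 613.50.
507 lies within [405.50, 613.50].

no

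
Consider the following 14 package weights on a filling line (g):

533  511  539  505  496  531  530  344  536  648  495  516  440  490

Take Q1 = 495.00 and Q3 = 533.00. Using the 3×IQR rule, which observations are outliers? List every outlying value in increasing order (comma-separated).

344, 648

IQR = Q3 − Q1 = 533.00 − 495.00 = 38.00.
Lower fence = Q1 − 3·IQR = 495.00 − 114.00 = 381.00.
Upper fence = Q3 + 3·IQR = 533.00 + 114.00 = 647.00.
344 < 381.00 → outlier.
648 > 647.00 → outlier.
All remaining values lie within [381.00, 647.00].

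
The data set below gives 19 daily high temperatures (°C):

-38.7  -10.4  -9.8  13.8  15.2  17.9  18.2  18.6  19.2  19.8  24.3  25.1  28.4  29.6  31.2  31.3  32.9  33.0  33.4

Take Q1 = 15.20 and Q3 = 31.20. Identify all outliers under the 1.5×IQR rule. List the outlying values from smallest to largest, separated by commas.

-38.7, -10.4, -9.8

IQR = Q3 − Q1 = 31.20 − 15.20 = 16.00.
Lower fence = Q1 − 1.5·IQR = 15.20 − 24.00 = -8.80.
Upper fence = Q3 + 1.5·IQR = 31.20 + 24.00 = 55.20.
-38.7 < -8.80 → outlier.
-10.4 < -8.80 → outlier.
-9.8 < -8.80 → outlier.
All remaining values lie within [-8.80, 55.20].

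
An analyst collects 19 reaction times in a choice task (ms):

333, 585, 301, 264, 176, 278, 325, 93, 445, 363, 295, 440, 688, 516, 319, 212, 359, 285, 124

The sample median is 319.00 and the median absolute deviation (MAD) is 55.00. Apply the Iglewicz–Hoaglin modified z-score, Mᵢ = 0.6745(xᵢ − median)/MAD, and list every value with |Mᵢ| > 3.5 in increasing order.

|Mᵢ| > 3.5 ⇔ |xᵢ − 319.00| > 3.5·55.00/0.6745 = 285.40.
So outliers lie outside [33.60, 604.40].
688: M = 4.53 → outlier.

688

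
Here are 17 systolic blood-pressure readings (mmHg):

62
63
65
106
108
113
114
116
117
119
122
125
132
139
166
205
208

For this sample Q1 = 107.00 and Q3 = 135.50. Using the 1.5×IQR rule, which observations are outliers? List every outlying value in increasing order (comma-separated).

IQR = Q3 − Q1 = 135.50 − 107.00 = 28.50.
Lower fence = Q1 − 1.5·IQR = 107.00 − 42.75 = 64.25.
Upper fence = Q3 + 1.5·IQR = 135.50 + 42.75 = 178.25.
62 < 64.25 → outlier.
63 < 64.25 → outlier.
205 > 178.25 → outlier.
208 > 178.25 → outlier.
All remaining values lie within [64.25, 178.25].

62, 63, 205, 208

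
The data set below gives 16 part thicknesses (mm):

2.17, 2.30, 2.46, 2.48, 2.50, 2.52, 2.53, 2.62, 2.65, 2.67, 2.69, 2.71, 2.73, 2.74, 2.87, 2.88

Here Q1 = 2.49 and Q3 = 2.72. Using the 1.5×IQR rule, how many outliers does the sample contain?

IQR = 0.23; fences at 2.49 − 0.345 = 2.145 and 2.72 + 0.345 = 3.065.
Every value lies within the cutoffs.

0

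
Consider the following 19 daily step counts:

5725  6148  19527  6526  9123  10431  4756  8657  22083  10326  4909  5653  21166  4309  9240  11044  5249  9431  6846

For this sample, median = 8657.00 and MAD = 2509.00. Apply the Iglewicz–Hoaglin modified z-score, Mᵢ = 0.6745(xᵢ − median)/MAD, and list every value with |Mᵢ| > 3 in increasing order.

21166, 22083

|Mᵢ| > 3 ⇔ |xᵢ − 8657.00| > 3·2509.00/0.6745 = 11159.38.
So outliers lie outside [-2502.38, 19816.38].
21166: M = 3.36 → outlier.
22083: M = 3.61 → outlier.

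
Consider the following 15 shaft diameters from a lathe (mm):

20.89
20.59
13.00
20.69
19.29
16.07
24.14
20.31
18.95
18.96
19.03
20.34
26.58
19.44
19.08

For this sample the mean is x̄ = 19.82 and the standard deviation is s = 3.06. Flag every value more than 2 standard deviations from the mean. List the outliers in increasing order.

Cutoffs at x̄ ± 2s: 19.82 ± 2·3.06 = [13.70, 25.94].
13.00: z = -2.23, |z| > 2 → outlier.
26.58: z = 2.21, |z| > 2 → outlier.
Every other value lies within [13.70, 25.94].

13.00, 26.58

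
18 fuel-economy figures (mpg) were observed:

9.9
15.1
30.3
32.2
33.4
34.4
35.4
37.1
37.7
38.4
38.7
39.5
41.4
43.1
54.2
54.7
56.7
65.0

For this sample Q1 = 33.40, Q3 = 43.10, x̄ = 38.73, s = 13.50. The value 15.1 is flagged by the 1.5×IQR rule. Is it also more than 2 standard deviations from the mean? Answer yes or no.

z = (15.1 − 38.73) / 13.50 = -1.75.
|z| = 1.75 ≤ 2.

no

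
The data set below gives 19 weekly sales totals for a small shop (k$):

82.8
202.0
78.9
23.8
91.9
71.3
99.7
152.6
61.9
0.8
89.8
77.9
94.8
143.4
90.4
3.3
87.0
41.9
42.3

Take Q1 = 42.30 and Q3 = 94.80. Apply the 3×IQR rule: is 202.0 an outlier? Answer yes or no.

no

IQR = Q3 − Q1 = 94.80 − 42.30 = 52.50.
Lower fence = Q1 − 3·IQR = 42.30 − 157.50 = -115.20.
Upper fence = Q3 + 3·IQR = 94.80 + 157.50 = 252.30.
202.0 lies within [-115.20, 252.30].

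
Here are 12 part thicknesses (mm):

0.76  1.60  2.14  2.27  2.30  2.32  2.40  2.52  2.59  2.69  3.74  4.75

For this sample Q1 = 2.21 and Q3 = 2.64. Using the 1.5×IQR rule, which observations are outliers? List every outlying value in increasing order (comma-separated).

0.76, 3.74, 4.75

IQR = Q3 − Q1 = 2.64 − 2.21 = 0.43.
Lower fence = Q1 − 1.5·IQR = 2.21 − 0.645 = 1.565.
Upper fence = Q3 + 1.5·IQR = 2.64 + 0.645 = 3.285.
0.76 < 1.565 → outlier.
3.74 > 3.285 → outlier.
4.75 > 3.285 → outlier.
All remaining values lie within [1.565, 3.285].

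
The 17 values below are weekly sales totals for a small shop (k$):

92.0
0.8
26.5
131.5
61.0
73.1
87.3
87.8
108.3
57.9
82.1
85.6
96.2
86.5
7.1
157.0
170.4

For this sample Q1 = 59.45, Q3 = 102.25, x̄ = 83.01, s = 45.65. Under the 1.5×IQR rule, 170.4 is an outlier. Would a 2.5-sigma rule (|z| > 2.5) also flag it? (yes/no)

no

z = (170.4 − 83.01) / 45.65 = 1.91.
|z| = 1.91 ≤ 2.5.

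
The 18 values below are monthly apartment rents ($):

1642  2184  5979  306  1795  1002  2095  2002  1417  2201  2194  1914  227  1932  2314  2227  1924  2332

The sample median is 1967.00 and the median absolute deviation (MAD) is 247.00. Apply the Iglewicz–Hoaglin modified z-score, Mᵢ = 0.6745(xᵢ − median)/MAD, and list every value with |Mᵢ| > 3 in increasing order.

|Mᵢ| > 3 ⇔ |xᵢ − 1967.00| > 3·247.00/0.6745 = 1098.59.
So outliers lie outside [868.41, 3065.59].
227: M = -4.75 → outlier.
306: M = -4.54 → outlier.
5979: M = 10.96 → outlier.

227, 306, 5979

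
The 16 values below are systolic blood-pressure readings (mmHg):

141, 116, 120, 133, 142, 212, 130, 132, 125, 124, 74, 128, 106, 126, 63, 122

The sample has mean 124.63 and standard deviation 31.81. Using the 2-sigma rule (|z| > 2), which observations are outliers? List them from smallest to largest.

Cutoffs at x̄ ± 2s: 124.63 ± 2·31.81 = [61.01, 188.25].
212: z = 2.75, |z| > 2 → outlier.
Every other value lies within [61.01, 188.25].

212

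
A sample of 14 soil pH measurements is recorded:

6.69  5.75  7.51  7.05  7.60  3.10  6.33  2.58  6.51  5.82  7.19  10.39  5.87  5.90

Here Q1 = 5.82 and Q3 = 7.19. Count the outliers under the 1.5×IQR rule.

IQR = 1.37; fences at 5.82 − 2.055 = 3.765 and 7.19 + 2.055 = 9.245.
Outside the cutoffs: 2.58, 3.10, 10.39.

3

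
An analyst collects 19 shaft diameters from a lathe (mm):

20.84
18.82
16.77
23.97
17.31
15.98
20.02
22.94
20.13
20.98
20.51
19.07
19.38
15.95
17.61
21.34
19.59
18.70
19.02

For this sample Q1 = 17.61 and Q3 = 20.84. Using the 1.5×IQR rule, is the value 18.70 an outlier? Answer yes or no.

no

IQR = Q3 − Q1 = 20.84 − 17.61 = 3.23.
Lower fence = Q1 − 1.5·IQR = 17.61 − 4.845 = 12.765.
Upper fence = Q3 + 1.5·IQR = 20.84 + 4.845 = 25.685.
18.70 lies within [12.765, 25.685].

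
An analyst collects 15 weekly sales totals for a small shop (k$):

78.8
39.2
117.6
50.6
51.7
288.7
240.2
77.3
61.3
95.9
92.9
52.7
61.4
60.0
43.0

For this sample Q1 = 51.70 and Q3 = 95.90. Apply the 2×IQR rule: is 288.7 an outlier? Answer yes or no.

IQR = Q3 − Q1 = 95.90 − 51.70 = 44.20.
Lower fence = Q1 − 2·IQR = 51.70 − 88.40 = -36.70.
Upper fence = Q3 + 2·IQR = 95.90 + 88.40 = 184.30.
288.7 lies above the upper fence.

yes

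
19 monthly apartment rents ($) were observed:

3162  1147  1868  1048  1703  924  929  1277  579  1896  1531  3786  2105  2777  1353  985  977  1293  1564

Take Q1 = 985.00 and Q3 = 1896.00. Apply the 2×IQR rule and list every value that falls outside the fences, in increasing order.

IQR = Q3 − Q1 = 1896.00 − 985.00 = 911.00.
Lower fence = Q1 − 2·IQR = 985.00 − 1822.00 = -837.00.
Upper fence = Q3 + 2·IQR = 1896.00 + 1822.00 = 3718.00.
3786 > 3718.00 → outlier.
All remaining values lie within [-837.00, 3718.00].

3786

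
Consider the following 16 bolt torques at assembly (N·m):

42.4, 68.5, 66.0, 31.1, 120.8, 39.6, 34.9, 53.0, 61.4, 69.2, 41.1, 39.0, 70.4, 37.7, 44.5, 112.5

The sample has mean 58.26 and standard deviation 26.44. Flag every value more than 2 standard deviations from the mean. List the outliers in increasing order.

Cutoffs at x̄ ± 2s: 58.26 ± 2·26.44 = [5.38, 111.14].
112.5: z = 2.05, |z| > 2 → outlier.
120.8: z = 2.37, |z| > 2 → outlier.
Every other value lies within [5.38, 111.14].

112.5, 120.8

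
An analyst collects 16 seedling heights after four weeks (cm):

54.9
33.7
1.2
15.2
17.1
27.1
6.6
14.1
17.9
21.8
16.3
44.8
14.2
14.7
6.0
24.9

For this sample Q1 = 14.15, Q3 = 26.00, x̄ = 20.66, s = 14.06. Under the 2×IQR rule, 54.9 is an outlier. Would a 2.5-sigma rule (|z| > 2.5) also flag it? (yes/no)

z = (54.9 − 20.66) / 14.06 = 2.44.
|z| = 2.44 ≤ 2.5.

no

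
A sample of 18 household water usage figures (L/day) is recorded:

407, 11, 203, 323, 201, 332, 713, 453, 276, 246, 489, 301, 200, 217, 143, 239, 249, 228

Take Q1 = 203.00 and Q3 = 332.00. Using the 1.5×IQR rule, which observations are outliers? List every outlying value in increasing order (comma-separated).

713

IQR = Q3 − Q1 = 332.00 − 203.00 = 129.00.
Lower fence = Q1 − 1.5·IQR = 203.00 − 193.50 = 9.50.
Upper fence = Q3 + 1.5·IQR = 332.00 + 193.50 = 525.50.
713 > 525.50 → outlier.
All remaining values lie within [9.50, 525.50].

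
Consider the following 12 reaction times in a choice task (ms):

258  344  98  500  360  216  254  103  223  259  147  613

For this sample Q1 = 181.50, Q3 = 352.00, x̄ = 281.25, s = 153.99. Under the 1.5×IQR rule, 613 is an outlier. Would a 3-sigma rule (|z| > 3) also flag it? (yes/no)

no

z = (613 − 281.25) / 153.99 = 2.15.
|z| = 2.15 ≤ 3.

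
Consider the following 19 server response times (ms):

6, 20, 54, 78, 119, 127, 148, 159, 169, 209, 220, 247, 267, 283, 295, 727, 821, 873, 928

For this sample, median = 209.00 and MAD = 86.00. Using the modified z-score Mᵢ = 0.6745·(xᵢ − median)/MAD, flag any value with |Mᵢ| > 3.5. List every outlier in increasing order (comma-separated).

|Mᵢ| > 3.5 ⇔ |xᵢ − 209.00| > 3.5·86.00/0.6745 = 446.26.
So outliers lie outside [-237.26, 655.26].
727: M = 4.06 → outlier.
821: M = 4.80 → outlier.
873: M = 5.21 → outlier.
928: M = 5.64 → outlier.

727, 821, 873, 928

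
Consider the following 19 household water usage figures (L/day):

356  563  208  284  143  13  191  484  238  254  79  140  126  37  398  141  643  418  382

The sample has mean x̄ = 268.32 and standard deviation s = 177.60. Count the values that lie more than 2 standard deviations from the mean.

1

Cutoffs: x̄ ± 2s = [-86.88, 623.52].
Outside the cutoffs: 643.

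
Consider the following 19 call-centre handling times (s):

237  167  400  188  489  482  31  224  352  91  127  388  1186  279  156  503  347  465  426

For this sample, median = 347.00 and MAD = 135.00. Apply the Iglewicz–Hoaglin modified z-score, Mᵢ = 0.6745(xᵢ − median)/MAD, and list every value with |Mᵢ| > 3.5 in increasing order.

|Mᵢ| > 3.5 ⇔ |xᵢ − 347.00| > 3.5·135.00/0.6745 = 700.52.
So outliers lie outside [-353.52, 1047.52].
1186: M = 4.19 → outlier.

1186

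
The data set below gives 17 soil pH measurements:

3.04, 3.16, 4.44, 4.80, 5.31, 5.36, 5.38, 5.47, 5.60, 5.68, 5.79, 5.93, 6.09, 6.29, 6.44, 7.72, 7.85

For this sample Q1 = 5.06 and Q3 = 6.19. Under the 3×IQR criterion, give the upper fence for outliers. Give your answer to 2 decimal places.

IQR = Q3 − Q1 = 6.19 − 5.06 = 1.13.
Lower fence = Q1 − 3·IQR = 5.06 − 3.39 = 1.67.
Upper fence = Q3 + 3·IQR = 6.19 + 3.39 = 9.58.

9.58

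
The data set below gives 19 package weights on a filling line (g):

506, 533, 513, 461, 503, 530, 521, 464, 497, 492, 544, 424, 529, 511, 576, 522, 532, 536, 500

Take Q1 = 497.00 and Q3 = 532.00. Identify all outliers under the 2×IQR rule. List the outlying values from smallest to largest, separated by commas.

424

IQR = Q3 − Q1 = 532.00 − 497.00 = 35.00.
Lower fence = Q1 − 2·IQR = 497.00 − 70.00 = 427.00.
Upper fence = Q3 + 2·IQR = 532.00 + 70.00 = 602.00.
424 < 427.00 → outlier.
All remaining values lie within [427.00, 602.00].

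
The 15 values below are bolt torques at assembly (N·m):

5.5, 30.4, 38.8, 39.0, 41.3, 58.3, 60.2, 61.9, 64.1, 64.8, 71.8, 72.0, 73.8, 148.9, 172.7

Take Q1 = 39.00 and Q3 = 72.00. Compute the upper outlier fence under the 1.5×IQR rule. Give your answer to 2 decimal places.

121.50

IQR = Q3 − Q1 = 72.00 − 39.00 = 33.00.
Lower fence = Q1 − 1.5·IQR = 39.00 − 49.50 = -10.50.
Upper fence = Q3 + 1.5·IQR = 72.00 + 49.50 = 121.50.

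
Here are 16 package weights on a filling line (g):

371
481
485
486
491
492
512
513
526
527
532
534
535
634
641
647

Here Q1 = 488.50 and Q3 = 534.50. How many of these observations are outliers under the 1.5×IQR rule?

IQR = 46.00; fences at 488.50 − 69.00 = 419.50 and 534.50 + 69.00 = 603.50.
Outside the cutoffs: 371, 634, 641, 647.

4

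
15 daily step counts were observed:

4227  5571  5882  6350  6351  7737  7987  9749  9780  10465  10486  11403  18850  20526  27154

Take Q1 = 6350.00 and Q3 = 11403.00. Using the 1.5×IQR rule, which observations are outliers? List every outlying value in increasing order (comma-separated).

20526, 27154

IQR = Q3 − Q1 = 11403.00 − 6350.00 = 5053.00.
Lower fence = Q1 − 1.5·IQR = 6350.00 − 7579.50 = -1229.50.
Upper fence = Q3 + 1.5·IQR = 11403.00 + 7579.50 = 18982.50.
20526 > 18982.50 → outlier.
27154 > 18982.50 → outlier.
All remaining values lie within [-1229.50, 18982.50].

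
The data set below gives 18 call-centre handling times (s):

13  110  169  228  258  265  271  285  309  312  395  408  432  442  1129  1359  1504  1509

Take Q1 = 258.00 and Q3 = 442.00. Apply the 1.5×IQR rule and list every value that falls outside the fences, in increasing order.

1129, 1359, 1504, 1509

IQR = Q3 − Q1 = 442.00 − 258.00 = 184.00.
Lower fence = Q1 − 1.5·IQR = 258.00 − 276.00 = -18.00.
Upper fence = Q3 + 1.5·IQR = 442.00 + 276.00 = 718.00.
1129 > 718.00 → outlier.
1359 > 718.00 → outlier.
1504 > 718.00 → outlier.
1509 > 718.00 → outlier.
All remaining values lie within [-18.00, 718.00].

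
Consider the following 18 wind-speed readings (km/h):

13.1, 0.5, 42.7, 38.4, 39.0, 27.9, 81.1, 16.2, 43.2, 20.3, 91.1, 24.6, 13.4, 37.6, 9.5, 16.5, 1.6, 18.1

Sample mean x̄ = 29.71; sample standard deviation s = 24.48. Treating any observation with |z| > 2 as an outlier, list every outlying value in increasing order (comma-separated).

Cutoffs at x̄ ± 2s: 29.71 ± 2·24.48 = [-19.25, 78.67].
81.1: z = 2.10, |z| > 2 → outlier.
91.1: z = 2.51, |z| > 2 → outlier.
Every other value lies within [-19.25, 78.67].

81.1, 91.1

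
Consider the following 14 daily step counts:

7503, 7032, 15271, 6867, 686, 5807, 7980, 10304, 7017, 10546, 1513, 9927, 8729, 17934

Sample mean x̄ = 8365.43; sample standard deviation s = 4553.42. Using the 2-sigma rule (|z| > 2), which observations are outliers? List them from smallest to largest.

17934

Cutoffs at x̄ ± 2s: 8365.43 ± 2·4553.42 = [-741.41, 17472.27].
17934: z = 2.10, |z| > 2 → outlier.
Every other value lies within [-741.41, 17472.27].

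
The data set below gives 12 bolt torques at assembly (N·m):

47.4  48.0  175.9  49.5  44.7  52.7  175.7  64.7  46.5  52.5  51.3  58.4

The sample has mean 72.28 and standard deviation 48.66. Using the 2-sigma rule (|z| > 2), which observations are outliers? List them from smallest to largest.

175.7, 175.9

Cutoffs at x̄ ± 2s: 72.28 ± 2·48.66 = [-25.04, 169.60].
175.7: z = 2.13, |z| > 2 → outlier.
175.9: z = 2.13, |z| > 2 → outlier.
Every other value lies within [-25.04, 169.60].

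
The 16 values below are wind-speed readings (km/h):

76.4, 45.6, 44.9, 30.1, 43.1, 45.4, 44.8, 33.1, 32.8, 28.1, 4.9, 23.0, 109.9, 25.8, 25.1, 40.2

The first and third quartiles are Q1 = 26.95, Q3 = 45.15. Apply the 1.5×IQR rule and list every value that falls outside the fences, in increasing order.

76.4, 109.9

IQR = Q3 − Q1 = 45.15 − 26.95 = 18.20.
Lower fence = Q1 − 1.5·IQR = 26.95 − 27.30 = -0.35.
Upper fence = Q3 + 1.5·IQR = 45.15 + 27.30 = 72.45.
76.4 > 72.45 → outlier.
109.9 > 72.45 → outlier.
All remaining values lie within [-0.35, 72.45].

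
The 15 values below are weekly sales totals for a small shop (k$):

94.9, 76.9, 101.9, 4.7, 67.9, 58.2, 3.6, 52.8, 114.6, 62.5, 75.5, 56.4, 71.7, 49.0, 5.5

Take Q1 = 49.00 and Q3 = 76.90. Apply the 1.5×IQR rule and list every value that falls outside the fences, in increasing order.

IQR = Q3 − Q1 = 76.90 − 49.00 = 27.90.
Lower fence = Q1 − 1.5·IQR = 49.00 − 41.85 = 7.15.
Upper fence = Q3 + 1.5·IQR = 76.90 + 41.85 = 118.75.
3.6 < 7.15 → outlier.
4.7 < 7.15 → outlier.
5.5 < 7.15 → outlier.
All remaining values lie within [7.15, 118.75].

3.6, 4.7, 5.5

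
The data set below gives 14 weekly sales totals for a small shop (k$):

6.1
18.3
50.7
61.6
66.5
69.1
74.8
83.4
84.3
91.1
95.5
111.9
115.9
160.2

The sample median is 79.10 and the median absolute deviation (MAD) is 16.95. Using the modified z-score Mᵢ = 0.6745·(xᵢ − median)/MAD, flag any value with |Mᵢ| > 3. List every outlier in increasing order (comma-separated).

|Mᵢ| > 3 ⇔ |xᵢ − 79.10| > 3·16.95/0.6745 = 75.39.
So outliers lie outside [3.71, 154.49].
160.2: M = 3.23 → outlier.

160.2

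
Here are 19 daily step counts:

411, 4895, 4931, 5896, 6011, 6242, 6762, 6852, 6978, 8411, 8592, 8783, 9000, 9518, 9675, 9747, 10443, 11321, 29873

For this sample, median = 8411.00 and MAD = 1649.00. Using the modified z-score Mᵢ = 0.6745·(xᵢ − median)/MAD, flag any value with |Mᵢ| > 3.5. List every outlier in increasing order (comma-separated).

29873

|Mᵢ| > 3.5 ⇔ |xᵢ − 8411.00| > 3.5·1649.00/0.6745 = 8556.71.
So outliers lie outside [-145.71, 16967.71].
29873: M = 8.78 → outlier.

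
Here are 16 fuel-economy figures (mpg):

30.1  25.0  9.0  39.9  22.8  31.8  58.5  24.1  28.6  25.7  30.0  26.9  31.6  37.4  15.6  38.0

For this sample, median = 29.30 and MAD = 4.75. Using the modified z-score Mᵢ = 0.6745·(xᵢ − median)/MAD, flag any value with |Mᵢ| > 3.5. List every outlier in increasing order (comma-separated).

|Mᵢ| > 3.5 ⇔ |xᵢ − 29.30| > 3.5·4.75/0.6745 = 24.65.
So outliers lie outside [4.65, 53.95].
58.5: M = 4.15 → outlier.

58.5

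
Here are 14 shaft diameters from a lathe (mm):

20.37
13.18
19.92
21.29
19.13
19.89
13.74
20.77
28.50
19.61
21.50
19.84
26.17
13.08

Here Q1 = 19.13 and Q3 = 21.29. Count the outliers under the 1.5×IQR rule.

5

IQR = 2.16; fences at 19.13 − 3.24 = 15.89 and 21.29 + 3.24 = 24.53.
Outside the cutoffs: 13.08, 13.18, 13.74, 26.17, 28.50.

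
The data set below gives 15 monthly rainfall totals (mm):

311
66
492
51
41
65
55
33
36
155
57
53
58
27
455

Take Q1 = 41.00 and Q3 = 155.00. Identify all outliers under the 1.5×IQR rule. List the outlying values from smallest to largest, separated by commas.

455, 492

IQR = Q3 − Q1 = 155.00 − 41.00 = 114.00.
Lower fence = Q1 − 1.5·IQR = 41.00 − 171.00 = -130.00.
Upper fence = Q3 + 1.5·IQR = 155.00 + 171.00 = 326.00.
455 > 326.00 → outlier.
492 > 326.00 → outlier.
All remaining values lie within [-130.00, 326.00].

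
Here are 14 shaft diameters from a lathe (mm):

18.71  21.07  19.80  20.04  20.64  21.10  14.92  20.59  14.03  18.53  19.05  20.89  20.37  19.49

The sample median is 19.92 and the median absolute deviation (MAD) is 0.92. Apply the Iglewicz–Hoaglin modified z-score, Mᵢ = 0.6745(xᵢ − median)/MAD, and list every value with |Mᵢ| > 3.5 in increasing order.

14.03, 14.92

|Mᵢ| > 3.5 ⇔ |xᵢ − 19.92| > 3.5·0.92/0.6745 = 4.77.
So outliers lie outside [15.15, 24.69].
14.03: M = -4.32 → outlier.
14.92: M = -3.67 → outlier.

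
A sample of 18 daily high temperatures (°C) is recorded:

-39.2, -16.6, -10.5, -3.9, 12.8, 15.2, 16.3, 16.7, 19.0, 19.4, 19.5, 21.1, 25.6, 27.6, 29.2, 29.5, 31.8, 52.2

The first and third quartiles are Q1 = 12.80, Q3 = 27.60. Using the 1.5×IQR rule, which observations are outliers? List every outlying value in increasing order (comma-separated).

IQR = Q3 − Q1 = 27.60 − 12.80 = 14.80.
Lower fence = Q1 − 1.5·IQR = 12.80 − 22.20 = -9.40.
Upper fence = Q3 + 1.5·IQR = 27.60 + 22.20 = 49.80.
-39.2 < -9.40 → outlier.
-16.6 < -9.40 → outlier.
-10.5 < -9.40 → outlier.
52.2 > 49.80 → outlier.
All remaining values lie within [-9.40, 49.80].

-39.2, -16.6, -10.5, 52.2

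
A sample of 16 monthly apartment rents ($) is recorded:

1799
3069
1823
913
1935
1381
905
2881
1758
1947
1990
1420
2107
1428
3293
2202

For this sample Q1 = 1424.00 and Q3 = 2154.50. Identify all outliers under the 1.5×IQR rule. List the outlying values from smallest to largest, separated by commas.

IQR = Q3 − Q1 = 2154.50 − 1424.00 = 730.50.
Lower fence = Q1 − 1.5·IQR = 1424.00 − 1095.75 = 328.25.
Upper fence = Q3 + 1.5·IQR = 2154.50 + 1095.75 = 3250.25.
3293 > 3250.25 → outlier.
All remaining values lie within [328.25, 3250.25].

3293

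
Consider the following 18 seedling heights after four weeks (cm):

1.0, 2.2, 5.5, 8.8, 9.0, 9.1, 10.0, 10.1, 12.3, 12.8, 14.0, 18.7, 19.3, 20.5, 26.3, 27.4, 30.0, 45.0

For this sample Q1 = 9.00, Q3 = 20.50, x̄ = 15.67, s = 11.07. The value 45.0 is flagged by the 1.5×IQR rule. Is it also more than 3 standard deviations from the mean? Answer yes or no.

z = (45.0 − 15.67) / 11.07 = 2.65.
|z| = 2.65 ≤ 3.

no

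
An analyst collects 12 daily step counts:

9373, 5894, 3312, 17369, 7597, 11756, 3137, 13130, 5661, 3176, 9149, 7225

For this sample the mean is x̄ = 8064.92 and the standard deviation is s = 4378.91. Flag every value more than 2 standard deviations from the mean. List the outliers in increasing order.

Cutoffs at x̄ ± 2s: 8064.92 ± 2·4378.91 = [-692.90, 16822.74].
17369: z = 2.12, |z| > 2 → outlier.
Every other value lies within [-692.90, 16822.74].

17369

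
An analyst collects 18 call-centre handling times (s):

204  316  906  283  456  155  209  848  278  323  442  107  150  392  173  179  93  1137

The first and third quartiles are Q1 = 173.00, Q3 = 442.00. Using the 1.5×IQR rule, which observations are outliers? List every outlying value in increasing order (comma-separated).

IQR = Q3 − Q1 = 442.00 − 173.00 = 269.00.
Lower fence = Q1 − 1.5·IQR = 173.00 − 403.50 = -230.50.
Upper fence = Q3 + 1.5·IQR = 442.00 + 403.50 = 845.50.
848 > 845.50 → outlier.
906 > 845.50 → outlier.
1137 > 845.50 → outlier.
All remaining values lie within [-230.50, 845.50].

848, 906, 1137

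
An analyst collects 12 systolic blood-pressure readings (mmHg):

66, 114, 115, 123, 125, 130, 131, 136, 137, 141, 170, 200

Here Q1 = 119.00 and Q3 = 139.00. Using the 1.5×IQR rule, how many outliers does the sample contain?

IQR = 20.00; fences at 119.00 − 30.00 = 89.00 and 139.00 + 30.00 = 169.00.
Outside the cutoffs: 66, 170, 200.

3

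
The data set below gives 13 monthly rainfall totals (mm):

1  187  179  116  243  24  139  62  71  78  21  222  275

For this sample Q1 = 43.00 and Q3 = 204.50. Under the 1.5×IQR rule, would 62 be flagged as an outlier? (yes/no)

no

IQR = Q3 − Q1 = 204.50 − 43.00 = 161.50.
Lower fence = Q1 − 1.5·IQR = 43.00 − 242.25 = -199.25.
Upper fence = Q3 + 1.5·IQR = 204.50 + 242.25 = 446.75.
62 lies within [-199.25, 446.75].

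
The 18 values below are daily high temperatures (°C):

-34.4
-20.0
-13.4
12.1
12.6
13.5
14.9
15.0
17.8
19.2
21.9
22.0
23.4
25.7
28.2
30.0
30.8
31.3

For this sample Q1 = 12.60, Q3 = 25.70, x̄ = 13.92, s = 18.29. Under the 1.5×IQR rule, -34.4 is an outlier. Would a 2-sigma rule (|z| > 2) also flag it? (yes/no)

z = (-34.4 − 13.92) / 18.29 = -2.64.
|z| = 2.64 > 2.

yes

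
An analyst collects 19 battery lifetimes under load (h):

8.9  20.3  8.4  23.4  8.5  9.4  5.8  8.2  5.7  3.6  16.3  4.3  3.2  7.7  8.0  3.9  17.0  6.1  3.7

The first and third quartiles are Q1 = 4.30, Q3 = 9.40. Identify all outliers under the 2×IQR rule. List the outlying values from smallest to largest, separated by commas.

20.3, 23.4

IQR = Q3 − Q1 = 9.40 − 4.30 = 5.10.
Lower fence = Q1 − 2·IQR = 4.30 − 10.20 = -5.90.
Upper fence = Q3 + 2·IQR = 9.40 + 10.20 = 19.60.
20.3 > 19.60 → outlier.
23.4 > 19.60 → outlier.
All remaining values lie within [-5.90, 19.60].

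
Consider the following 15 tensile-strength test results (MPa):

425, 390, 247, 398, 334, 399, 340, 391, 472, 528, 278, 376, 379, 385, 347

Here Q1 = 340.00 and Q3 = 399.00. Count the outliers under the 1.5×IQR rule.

2

IQR = 59.00; fences at 340.00 − 88.50 = 251.50 and 399.00 + 88.50 = 487.50.
Outside the cutoffs: 247, 528.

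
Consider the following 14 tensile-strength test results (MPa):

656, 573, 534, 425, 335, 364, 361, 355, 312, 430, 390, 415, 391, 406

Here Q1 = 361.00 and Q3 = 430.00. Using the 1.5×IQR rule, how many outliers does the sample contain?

IQR = 69.00; fences at 361.00 − 103.50 = 257.50 and 430.00 + 103.50 = 533.50.
Outside the cutoffs: 534, 573, 656.

3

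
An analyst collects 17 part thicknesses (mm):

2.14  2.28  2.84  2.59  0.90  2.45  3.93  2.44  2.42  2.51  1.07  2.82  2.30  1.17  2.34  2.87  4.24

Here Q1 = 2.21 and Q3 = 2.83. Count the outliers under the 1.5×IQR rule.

5

IQR = 0.62; fences at 2.21 − 0.93 = 1.28 and 2.83 + 0.93 = 3.76.
Outside the cutoffs: 0.90, 1.07, 1.17, 3.93, 4.24.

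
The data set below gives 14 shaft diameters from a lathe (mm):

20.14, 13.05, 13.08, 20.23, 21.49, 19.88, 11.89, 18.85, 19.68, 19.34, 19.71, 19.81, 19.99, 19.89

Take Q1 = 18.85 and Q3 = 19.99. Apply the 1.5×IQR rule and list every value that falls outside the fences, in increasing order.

IQR = Q3 − Q1 = 19.99 − 18.85 = 1.14.
Lower fence = Q1 − 1.5·IQR = 18.85 − 1.71 = 17.14.
Upper fence = Q3 + 1.5·IQR = 19.99 + 1.71 = 21.70.
11.89 < 17.14 → outlier.
13.05 < 17.14 → outlier.
13.08 < 17.14 → outlier.
All remaining values lie within [17.14, 21.70].

11.89, 13.05, 13.08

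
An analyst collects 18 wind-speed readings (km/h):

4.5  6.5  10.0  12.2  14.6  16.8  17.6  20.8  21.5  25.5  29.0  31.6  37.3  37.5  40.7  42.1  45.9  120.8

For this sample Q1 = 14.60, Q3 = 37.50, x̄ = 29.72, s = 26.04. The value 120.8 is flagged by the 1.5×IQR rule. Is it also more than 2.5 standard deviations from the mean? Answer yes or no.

yes

z = (120.8 − 29.72) / 26.04 = 3.50.
|z| = 3.50 > 2.5.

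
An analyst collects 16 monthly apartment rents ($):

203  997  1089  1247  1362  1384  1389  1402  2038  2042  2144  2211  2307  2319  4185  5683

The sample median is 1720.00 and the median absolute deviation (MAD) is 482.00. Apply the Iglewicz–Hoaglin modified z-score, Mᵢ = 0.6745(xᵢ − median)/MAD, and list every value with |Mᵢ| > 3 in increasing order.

|Mᵢ| > 3 ⇔ |xᵢ − 1720.00| > 3·482.00/0.6745 = 2143.81.
So outliers lie outside [-423.81, 3863.81].
4185: M = 3.45 → outlier.
5683: M = 5.55 → outlier.

4185, 5683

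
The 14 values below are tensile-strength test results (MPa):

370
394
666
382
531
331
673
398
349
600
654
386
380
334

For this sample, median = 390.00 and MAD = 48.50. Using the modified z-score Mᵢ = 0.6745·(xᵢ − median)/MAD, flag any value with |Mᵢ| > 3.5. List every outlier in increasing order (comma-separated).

|Mᵢ| > 3.5 ⇔ |xᵢ − 390.00| > 3.5·48.50/0.6745 = 251.67.
So outliers lie outside [138.33, 641.67].
654: M = 3.67 → outlier.
666: M = 3.84 → outlier.
673: M = 3.94 → outlier.

654, 666, 673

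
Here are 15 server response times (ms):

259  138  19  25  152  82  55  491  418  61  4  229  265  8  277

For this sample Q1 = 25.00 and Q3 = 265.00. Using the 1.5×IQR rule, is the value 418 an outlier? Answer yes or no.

IQR = Q3 − Q1 = 265.00 − 25.00 = 240.00.
Lower fence = Q1 − 1.5·IQR = 25.00 − 360.00 = -335.00.
Upper fence = Q3 + 1.5·IQR = 265.00 + 360.00 = 625.00.
418 lies within [-335.00, 625.00].

no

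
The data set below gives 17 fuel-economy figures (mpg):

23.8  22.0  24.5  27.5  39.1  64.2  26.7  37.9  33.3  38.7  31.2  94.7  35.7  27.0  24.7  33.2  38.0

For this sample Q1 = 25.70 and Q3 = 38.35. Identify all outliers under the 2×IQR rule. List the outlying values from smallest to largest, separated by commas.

IQR = Q3 − Q1 = 38.35 − 25.70 = 12.65.
Lower fence = Q1 − 2·IQR = 25.70 − 25.30 = 0.40.
Upper fence = Q3 + 2·IQR = 38.35 + 25.30 = 63.65.
64.2 > 63.65 → outlier.
94.7 > 63.65 → outlier.
All remaining values lie within [0.40, 63.65].

64.2, 94.7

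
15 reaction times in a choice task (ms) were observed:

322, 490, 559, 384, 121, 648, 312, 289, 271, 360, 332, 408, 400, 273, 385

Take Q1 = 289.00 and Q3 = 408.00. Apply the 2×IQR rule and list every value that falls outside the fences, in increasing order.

IQR = Q3 − Q1 = 408.00 − 289.00 = 119.00.
Lower fence = Q1 − 2·IQR = 289.00 − 238.00 = 51.00.
Upper fence = Q3 + 2·IQR = 408.00 + 238.00 = 646.00.
648 > 646.00 → outlier.
All remaining values lie within [51.00, 646.00].

648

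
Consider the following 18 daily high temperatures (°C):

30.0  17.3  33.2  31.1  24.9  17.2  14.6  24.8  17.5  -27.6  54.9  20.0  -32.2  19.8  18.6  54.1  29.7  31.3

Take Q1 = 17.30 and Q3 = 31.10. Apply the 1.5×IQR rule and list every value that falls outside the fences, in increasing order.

IQR = Q3 − Q1 = 31.10 − 17.30 = 13.80.
Lower fence = Q1 − 1.5·IQR = 17.30 − 20.70 = -3.40.
Upper fence = Q3 + 1.5·IQR = 31.10 + 20.70 = 51.80.
-32.2 < -3.40 → outlier.
-27.6 < -3.40 → outlier.
54.1 > 51.80 → outlier.
54.9 > 51.80 → outlier.
All remaining values lie within [-3.40, 51.80].

-32.2, -27.6, 54.1, 54.9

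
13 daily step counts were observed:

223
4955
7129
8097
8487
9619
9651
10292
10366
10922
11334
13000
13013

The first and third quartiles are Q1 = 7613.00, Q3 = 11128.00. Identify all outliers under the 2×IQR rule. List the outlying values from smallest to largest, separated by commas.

223

IQR = Q3 − Q1 = 11128.00 − 7613.00 = 3515.00.
Lower fence = Q1 − 2·IQR = 7613.00 − 7030.00 = 583.00.
Upper fence = Q3 + 2·IQR = 11128.00 + 7030.00 = 18158.00.
223 < 583.00 → outlier.
All remaining values lie within [583.00, 18158.00].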